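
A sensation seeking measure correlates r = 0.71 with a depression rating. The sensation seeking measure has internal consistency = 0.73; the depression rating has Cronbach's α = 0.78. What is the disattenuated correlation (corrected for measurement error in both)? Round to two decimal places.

0.94

r_true = r_obs / √(r_xx · r_yy) = 0.71 / √(0.73 × 0.78) = 0.71 / √0.5694 = 0.71 / 0.7546 ≈ 0.94.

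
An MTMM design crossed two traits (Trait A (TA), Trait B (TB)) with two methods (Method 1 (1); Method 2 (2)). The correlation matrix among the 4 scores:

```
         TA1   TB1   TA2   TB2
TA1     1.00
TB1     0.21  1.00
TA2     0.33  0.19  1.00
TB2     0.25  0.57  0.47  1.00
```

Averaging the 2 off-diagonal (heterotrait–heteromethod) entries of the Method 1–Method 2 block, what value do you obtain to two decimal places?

0.22

HTHM values (method 1 × method 2): 0.25, 0.19; mean = 0.44/2 = 0.22.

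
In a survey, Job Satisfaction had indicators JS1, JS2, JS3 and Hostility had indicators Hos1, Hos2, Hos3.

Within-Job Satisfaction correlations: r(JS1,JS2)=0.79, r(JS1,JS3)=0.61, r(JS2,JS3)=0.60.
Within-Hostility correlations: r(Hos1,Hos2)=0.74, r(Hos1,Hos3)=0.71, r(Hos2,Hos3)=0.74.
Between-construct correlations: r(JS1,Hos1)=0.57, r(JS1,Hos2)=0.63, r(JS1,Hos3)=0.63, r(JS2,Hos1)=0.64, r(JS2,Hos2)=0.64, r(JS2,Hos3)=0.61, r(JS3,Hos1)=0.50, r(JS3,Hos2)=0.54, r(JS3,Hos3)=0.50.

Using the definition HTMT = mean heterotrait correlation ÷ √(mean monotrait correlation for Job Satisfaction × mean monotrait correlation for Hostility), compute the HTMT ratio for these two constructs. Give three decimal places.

Mean between = 5.26/9 = 0.5844.
Mean within-JS = 2.00/3 = 0.6667; mean within-Hos = 2.19/3 = 0.7300.
Geometric mean = √(0.6667 × 0.7300) = 0.6976.
HTMT = 0.5844 / 0.6976 = 0.838.

0.838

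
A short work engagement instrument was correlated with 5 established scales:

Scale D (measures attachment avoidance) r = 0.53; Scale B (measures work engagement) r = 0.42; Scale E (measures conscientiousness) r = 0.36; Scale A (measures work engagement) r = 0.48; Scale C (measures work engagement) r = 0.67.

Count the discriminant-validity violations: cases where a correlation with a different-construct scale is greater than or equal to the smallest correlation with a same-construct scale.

Convergent (same construct = work engagement): Scale B, Scale A, Scale C.
Smallest convergent = 0.42. Discriminant values: 0.53, 0.36; count ≥ 0.42 → 1.

1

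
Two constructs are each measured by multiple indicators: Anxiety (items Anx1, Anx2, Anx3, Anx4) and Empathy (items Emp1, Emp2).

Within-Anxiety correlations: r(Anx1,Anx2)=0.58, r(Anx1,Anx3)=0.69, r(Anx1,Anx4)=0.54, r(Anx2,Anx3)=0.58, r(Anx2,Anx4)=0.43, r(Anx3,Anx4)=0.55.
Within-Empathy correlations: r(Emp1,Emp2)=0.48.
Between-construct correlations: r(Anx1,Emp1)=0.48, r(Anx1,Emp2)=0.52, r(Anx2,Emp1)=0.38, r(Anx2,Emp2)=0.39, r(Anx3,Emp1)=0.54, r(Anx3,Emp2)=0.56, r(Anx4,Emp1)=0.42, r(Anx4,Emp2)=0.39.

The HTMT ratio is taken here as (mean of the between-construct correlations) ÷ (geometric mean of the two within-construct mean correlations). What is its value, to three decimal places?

0.886

Between-construct mean = 3.68/8 = 0.4600.
Mean within-Anx = 3.37/6 = 0.5617; mean within-Emp = 0.48/1 = 0.4800.
Geometric mean = √(0.5617 × 0.4800) = 0.5192.
HTMT = 0.4600 / 0.5192 = 0.886.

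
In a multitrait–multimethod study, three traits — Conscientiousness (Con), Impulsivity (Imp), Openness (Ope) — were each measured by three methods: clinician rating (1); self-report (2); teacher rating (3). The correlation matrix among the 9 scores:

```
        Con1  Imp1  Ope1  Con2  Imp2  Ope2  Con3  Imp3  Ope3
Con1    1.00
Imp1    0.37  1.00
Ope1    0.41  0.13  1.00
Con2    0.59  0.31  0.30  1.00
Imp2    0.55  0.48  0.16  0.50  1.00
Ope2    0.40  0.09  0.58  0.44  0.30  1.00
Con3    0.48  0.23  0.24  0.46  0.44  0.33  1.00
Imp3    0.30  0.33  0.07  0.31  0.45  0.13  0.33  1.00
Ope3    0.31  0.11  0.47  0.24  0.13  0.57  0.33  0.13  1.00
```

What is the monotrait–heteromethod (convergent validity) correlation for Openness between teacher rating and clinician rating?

0.47

Same trait (Ope), different methods: r(Ope3, Ope1) = 0.47.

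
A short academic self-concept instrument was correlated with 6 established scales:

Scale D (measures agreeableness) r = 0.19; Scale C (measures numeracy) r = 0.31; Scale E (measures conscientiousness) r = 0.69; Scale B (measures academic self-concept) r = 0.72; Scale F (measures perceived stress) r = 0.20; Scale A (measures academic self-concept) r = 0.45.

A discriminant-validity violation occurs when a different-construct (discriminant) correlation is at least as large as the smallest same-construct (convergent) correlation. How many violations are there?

1

Convergent (same construct = academic self-concept): Scale B, Scale A.
Smallest convergent = 0.45. Discriminant values: 0.19, 0.31, 0.69, 0.20; count ≥ 0.45 → 1.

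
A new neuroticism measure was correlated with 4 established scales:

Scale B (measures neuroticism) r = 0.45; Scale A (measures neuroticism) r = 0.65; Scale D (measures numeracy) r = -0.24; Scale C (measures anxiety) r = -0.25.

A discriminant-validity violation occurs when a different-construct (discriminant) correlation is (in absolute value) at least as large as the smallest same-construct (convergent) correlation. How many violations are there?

Convergent (same construct = neuroticism): Scale B, Scale A.
Smallest convergent = 0.45. Discriminant |r|: 0.24, 0.25; count ≥ 0.45 → 0.

0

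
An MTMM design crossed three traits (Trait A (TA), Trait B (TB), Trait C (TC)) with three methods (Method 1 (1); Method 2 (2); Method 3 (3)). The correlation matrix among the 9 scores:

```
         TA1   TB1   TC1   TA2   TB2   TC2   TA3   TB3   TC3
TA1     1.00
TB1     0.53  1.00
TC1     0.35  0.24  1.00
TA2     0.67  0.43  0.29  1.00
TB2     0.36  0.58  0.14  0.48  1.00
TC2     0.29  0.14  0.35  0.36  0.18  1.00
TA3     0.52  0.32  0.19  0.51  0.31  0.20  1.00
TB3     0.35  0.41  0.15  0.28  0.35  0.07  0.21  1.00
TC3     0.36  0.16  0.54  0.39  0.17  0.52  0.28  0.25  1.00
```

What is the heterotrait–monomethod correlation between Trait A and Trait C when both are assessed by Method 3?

0.28

Different traits, same method: r(TA3, TC3) = 0.28.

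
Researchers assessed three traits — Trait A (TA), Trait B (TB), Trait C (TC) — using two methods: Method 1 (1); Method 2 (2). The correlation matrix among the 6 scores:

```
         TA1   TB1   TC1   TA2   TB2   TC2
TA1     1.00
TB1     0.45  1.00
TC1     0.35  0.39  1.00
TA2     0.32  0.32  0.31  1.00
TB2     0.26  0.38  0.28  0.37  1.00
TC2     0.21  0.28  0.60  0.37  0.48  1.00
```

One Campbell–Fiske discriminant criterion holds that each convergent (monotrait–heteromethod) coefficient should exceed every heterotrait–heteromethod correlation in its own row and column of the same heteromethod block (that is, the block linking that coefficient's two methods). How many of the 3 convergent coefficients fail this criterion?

Checking each validity diagonal entry against its comparison values:
TA (methods 1·2): 0.32 vs {0.26, 0.32, 0.21, 0.31} → fail.
TB (methods 1·2): 0.38 vs {0.32, 0.26, 0.28, 0.28} → pass.
TC (methods 1·2): 0.60 vs {0.31, 0.21, 0.28, 0.28} → pass.
1 of 3 fail.

1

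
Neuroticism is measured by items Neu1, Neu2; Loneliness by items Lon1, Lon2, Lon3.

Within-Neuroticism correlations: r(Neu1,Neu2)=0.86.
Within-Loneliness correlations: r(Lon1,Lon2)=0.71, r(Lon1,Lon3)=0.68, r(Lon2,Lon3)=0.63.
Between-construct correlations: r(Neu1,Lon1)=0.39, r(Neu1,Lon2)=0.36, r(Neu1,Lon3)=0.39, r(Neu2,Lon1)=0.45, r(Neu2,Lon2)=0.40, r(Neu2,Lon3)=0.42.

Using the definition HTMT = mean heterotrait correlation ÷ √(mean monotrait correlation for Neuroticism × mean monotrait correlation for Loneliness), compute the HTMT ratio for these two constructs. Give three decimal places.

Mean between = 2.41/6 = 0.4017.
Mean within-Neu = 0.86/1 = 0.8600; mean within-Lon = 2.02/3 = 0.6733.
Geometric mean = √(0.8600 × 0.6733) = 0.7609.
HTMT = 0.4017 / 0.7609 = 0.528.

0.528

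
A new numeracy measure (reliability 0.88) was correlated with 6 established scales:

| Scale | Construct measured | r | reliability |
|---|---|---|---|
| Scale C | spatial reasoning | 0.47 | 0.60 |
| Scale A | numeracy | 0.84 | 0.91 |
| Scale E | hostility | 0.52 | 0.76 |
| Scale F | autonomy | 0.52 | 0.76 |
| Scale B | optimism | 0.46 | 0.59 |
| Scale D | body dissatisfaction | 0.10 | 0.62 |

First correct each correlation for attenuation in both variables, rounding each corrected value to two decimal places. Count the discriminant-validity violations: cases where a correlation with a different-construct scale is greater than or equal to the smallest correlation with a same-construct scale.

0

Disattenuated r (r / √(r_scale · r_new)):
  Scale C (disc): 0.47 / √(0.60·0.88) = 0.65
  Scale A (conv): 0.84 / √(0.91·0.88) = 0.94
  Scale E (disc): 0.52 / √(0.76·0.88) = 0.64
  Scale F (disc): 0.52 / √(0.76·0.88) = 0.64
  Scale B (disc): 0.46 / √(0.59·0.88) = 0.64
  Scale D (disc): 0.10 / √(0.62·0.88) = 0.14
Smallest convergent = 0.94. Discriminant values: 0.65, 0.64, 0.64, 0.64, 0.14; count ≥ 0.94 → 0.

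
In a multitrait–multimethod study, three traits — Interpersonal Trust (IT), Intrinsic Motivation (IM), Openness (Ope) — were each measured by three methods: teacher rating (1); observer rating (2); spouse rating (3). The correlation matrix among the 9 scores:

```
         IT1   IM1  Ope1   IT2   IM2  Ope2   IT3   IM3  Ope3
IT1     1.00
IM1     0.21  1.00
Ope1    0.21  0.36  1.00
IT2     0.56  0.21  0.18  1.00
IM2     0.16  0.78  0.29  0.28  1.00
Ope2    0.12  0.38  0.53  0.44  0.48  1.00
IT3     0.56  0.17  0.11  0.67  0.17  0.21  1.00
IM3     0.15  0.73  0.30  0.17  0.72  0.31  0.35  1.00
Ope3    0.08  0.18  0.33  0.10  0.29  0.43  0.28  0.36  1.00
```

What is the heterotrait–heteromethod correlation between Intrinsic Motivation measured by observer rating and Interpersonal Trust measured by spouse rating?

Different traits and methods: r(IM2, IT3) = 0.17.

0.17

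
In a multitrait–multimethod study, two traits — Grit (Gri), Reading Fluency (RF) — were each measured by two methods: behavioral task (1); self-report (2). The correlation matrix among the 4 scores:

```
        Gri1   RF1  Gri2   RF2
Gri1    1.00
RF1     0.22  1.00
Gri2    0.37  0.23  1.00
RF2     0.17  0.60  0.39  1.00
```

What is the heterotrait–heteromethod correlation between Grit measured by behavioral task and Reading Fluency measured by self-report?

Different traits and methods: r(Gri1, RF2) = 0.17.

0.17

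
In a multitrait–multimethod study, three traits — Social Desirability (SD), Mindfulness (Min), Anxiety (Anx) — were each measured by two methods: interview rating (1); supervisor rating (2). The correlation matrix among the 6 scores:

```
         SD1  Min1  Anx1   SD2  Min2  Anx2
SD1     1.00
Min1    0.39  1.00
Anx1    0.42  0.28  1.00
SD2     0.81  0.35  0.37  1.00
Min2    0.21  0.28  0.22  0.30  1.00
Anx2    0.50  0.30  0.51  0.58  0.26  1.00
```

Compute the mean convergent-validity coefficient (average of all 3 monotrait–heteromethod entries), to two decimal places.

Convergent values: 0.81, 0.28, 0.51; mean = 1.60/3 = 0.53.

0.53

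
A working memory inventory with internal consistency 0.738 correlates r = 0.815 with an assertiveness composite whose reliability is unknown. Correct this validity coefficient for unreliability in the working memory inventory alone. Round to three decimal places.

Single correction: r_c = r_obs / √r_xx = 0.815 / √0.738 = 0.815 / 0.8591 ≈ 0.949.

0.949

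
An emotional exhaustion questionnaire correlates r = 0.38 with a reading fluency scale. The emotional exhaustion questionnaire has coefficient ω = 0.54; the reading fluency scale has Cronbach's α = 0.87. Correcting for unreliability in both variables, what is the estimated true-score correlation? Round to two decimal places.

0.55

r_true = r_obs / √(r_xx · r_yy) = 0.38 / √(0.54 × 0.87) = 0.38 / √0.4698 = 0.38 / 0.6854 ≈ 0.55.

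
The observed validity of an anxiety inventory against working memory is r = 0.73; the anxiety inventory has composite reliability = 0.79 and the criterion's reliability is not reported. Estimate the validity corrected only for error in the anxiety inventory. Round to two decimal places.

0.82

Single correction: r_c = r_obs / √r_xx = 0.73 / √0.79 = 0.73 / 0.8888 ≈ 0.82.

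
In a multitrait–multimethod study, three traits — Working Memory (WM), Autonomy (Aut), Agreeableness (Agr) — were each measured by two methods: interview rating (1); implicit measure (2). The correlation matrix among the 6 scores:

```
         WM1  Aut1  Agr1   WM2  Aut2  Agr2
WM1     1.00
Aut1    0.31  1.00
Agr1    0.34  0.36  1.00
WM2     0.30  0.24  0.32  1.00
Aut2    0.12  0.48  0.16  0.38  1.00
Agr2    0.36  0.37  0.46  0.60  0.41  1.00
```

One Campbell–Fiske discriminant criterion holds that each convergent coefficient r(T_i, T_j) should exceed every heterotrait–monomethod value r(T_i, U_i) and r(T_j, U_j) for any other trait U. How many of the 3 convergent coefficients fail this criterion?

2

Convergent coefficients and their comparison sets:
WM (methods 1·2): 0.30 vs {0.31, 0.38, 0.34, 0.60} → fail.
Aut (methods 1·2): 0.48 vs {0.31, 0.38, 0.36, 0.41} → pass.
Agr (methods 1·2): 0.46 vs {0.34, 0.60, 0.36, 0.41} → fail.
2 of 3 fail.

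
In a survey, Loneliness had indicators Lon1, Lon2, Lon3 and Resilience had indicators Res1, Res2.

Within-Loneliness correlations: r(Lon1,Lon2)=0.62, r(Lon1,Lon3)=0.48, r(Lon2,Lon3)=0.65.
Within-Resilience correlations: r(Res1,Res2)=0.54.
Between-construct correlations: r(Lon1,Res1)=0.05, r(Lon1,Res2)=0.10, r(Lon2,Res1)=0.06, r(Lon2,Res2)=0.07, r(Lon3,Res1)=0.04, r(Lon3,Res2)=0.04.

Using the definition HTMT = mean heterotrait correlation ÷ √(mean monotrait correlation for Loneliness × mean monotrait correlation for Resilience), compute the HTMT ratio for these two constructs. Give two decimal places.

Between-construct mean = 0.36/6 = 0.0600.
Mean within-Lon = 1.75/3 = 0.5833; mean within-Res = 0.54/1 = 0.5400.
Geometric mean = √(0.5833 × 0.5400) = 0.5612.
HTMT = 0.0600 / 0.5612 = 0.11.

0.11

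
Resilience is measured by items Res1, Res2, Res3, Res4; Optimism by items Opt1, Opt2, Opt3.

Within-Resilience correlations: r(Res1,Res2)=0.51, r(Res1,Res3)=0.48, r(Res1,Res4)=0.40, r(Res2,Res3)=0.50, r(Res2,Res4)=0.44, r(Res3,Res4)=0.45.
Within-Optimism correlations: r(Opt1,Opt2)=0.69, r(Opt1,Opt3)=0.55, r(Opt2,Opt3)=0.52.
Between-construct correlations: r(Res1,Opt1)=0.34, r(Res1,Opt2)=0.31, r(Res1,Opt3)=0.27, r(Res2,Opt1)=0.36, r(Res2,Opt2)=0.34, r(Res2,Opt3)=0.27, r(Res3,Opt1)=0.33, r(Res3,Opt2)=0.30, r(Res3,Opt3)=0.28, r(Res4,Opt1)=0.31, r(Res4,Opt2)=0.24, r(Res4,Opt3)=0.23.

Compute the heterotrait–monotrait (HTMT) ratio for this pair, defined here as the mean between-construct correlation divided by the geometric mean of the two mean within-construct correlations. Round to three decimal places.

0.572

Mean between = 3.58/12 = 0.2983.
Mean within-Res = 2.78/6 = 0.4633; mean within-Opt = 1.76/3 = 0.5867.
Geometric mean = √(0.4633 × 0.5867) = 0.5214.
HTMT = 0.2983 / 0.5214 = 0.572.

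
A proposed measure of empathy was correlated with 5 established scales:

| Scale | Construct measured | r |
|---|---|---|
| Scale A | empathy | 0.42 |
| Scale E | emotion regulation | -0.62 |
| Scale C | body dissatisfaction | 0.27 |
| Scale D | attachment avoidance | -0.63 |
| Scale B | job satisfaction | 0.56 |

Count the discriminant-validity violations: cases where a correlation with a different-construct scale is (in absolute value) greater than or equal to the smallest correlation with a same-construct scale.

Convergent (same construct = empathy): Scale A.
Smallest convergent = 0.42. Discriminant |r|: 0.62, 0.27, 0.63, 0.56; count ≥ 0.42 → 3.

3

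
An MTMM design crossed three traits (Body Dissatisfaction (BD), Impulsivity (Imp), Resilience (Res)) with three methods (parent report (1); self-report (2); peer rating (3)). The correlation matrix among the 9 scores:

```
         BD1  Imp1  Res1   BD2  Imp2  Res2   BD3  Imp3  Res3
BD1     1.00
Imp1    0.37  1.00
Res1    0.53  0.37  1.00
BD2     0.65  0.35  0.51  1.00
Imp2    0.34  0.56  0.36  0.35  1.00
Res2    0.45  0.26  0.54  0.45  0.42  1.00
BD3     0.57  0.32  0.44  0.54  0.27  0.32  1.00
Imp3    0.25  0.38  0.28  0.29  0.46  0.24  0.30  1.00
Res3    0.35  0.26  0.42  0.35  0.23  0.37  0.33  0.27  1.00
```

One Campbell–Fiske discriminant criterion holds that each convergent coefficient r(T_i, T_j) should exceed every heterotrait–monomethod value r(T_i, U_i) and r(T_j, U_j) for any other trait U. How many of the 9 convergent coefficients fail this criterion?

Checking each validity diagonal entry against its comparison values:
BD (methods 1·2): 0.65 vs {0.37, 0.35, 0.53, 0.45} → pass.
BD (methods 1·3): 0.57 vs {0.37, 0.30, 0.53, 0.33} → pass.
BD (methods 2·3): 0.54 vs {0.35, 0.30, 0.45, 0.33} → pass.
Imp (methods 1·2): 0.56 vs {0.37, 0.35, 0.37, 0.42} → pass.
Imp (methods 1·3): 0.38 vs {0.37, 0.30, 0.37, 0.27} → pass.
Imp (methods 2·3): 0.46 vs {0.35, 0.30, 0.42, 0.27} → pass.
Res (methods 1·2): 0.54 vs {0.53, 0.45, 0.37, 0.42} → pass.
Res (methods 1·3): 0.42 vs {0.53, 0.33, 0.37, 0.27} → fail.
Res (methods 2·3): 0.37 vs {0.45, 0.33, 0.42, 0.27} → fail.
2 of 9 fail.

2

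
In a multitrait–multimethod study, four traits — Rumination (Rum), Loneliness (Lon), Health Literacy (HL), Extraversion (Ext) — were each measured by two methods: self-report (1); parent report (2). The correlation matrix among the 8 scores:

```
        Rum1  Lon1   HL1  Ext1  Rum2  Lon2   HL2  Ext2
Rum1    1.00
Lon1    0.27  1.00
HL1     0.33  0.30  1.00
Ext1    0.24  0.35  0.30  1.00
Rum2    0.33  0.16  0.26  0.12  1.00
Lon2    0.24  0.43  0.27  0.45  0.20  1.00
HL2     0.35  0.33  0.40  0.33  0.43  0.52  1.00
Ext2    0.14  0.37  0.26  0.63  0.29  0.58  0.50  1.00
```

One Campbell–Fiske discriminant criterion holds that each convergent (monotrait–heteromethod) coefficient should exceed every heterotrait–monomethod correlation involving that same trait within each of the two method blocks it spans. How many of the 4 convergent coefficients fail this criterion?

Each convergent coefficient versus the relevant comparison correlations:
Rum (methods 1·2): 0.33 vs {0.27, 0.20, 0.33, 0.43, 0.24, 0.29} → fail.
Lon (methods 1·2): 0.43 vs {0.27, 0.20, 0.30, 0.52, 0.35, 0.58} → fail.
HL (methods 1·2): 0.40 vs {0.33, 0.43, 0.30, 0.52, 0.30, 0.50} → fail.
Ext (methods 1·2): 0.63 vs {0.24, 0.29, 0.35, 0.58, 0.30, 0.50} → pass.
3 of 4 fail.

3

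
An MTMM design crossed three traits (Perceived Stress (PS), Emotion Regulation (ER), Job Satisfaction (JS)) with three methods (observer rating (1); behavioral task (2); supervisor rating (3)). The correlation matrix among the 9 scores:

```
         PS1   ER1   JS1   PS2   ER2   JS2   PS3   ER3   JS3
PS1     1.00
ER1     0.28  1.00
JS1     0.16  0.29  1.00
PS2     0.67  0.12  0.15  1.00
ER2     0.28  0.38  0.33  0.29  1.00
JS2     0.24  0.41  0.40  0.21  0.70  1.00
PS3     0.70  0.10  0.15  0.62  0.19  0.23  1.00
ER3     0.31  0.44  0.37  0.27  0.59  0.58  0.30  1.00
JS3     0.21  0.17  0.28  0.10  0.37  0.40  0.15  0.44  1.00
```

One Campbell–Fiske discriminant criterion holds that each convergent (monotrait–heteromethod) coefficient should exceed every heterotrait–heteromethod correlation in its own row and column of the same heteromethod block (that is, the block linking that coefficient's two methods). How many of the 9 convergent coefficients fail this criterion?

4

Checking each validity diagonal entry against its comparison values:
PS (methods 1·2): 0.67 vs {0.28, 0.12, 0.24, 0.15} → pass.
PS (methods 1·3): 0.70 vs {0.31, 0.10, 0.21, 0.15} → pass.
PS (methods 2·3): 0.62 vs {0.27, 0.19, 0.10, 0.23} → pass.
ER (methods 1·2): 0.38 vs {0.12, 0.28, 0.41, 0.33} → fail.
ER (methods 1·3): 0.44 vs {0.10, 0.31, 0.17, 0.37} → pass.
ER (methods 2·3): 0.59 vs {0.19, 0.27, 0.37, 0.58} → pass.
JS (methods 1·2): 0.40 vs {0.15, 0.24, 0.33, 0.41} → fail.
JS (methods 1·3): 0.28 vs {0.15, 0.21, 0.37, 0.17} → fail.
JS (methods 2·3): 0.40 vs {0.23, 0.10, 0.58, 0.37} → fail.
4 of 9 fail.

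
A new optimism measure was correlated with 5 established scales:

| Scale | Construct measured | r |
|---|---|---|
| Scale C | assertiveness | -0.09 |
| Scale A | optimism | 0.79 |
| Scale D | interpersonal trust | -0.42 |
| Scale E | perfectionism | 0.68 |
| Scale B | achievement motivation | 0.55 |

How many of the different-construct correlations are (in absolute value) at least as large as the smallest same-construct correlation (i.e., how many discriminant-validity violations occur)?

0

Convergent (same construct = optimism): Scale A.
Smallest convergent = 0.79. Discriminant |r|: 0.09, 0.42, 0.68, 0.55; count ≥ 0.79 → 0.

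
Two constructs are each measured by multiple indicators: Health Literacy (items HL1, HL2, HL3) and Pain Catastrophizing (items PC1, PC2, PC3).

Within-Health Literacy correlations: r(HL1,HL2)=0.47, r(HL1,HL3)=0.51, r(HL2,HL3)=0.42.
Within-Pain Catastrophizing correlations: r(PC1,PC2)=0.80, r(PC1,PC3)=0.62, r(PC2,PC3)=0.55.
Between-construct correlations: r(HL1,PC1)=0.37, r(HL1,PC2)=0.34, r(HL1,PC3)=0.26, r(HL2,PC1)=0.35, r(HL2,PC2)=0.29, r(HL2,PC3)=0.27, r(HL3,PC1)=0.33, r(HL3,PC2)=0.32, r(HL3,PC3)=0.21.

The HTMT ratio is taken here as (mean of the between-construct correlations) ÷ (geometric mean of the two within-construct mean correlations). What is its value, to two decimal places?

0.55

Between-construct mean = 2.74/9 = 0.3044.
Mean within-HL = 1.40/3 = 0.4667; mean within-PC = 1.97/3 = 0.6567.
Geometric mean = √(0.4667 × 0.6567) = 0.5536.
HTMT = 0.3044 / 0.5536 = 0.55.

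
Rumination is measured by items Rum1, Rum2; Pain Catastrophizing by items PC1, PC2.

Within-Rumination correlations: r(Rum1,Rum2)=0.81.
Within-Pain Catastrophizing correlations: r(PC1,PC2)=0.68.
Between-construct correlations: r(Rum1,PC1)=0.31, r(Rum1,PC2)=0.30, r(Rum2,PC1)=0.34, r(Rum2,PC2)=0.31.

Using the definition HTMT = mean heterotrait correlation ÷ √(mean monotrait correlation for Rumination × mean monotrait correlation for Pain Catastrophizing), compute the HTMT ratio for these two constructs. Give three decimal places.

0.424

Mean heterotrait r = 1.26/4 = 0.3150.
Mean within-Rum = 0.81/1 = 0.8100; mean within-PC = 0.68/1 = 0.6800.
Geometric mean = √(0.8100 × 0.6800) = 0.7422.
HTMT = 0.3150 / 0.7422 = 0.424.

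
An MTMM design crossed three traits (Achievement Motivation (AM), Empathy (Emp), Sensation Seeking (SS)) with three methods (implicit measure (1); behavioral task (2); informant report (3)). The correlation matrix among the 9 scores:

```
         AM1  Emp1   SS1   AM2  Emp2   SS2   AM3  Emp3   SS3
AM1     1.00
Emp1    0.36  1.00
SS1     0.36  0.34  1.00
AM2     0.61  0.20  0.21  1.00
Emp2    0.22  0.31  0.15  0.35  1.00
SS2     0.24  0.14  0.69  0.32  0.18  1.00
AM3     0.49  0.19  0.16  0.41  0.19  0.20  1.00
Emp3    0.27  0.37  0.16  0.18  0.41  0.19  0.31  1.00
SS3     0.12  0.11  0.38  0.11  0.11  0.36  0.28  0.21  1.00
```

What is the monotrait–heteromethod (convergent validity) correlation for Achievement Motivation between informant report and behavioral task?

Same trait (AM), different methods: r(AM3, AM2) = 0.41.

0.41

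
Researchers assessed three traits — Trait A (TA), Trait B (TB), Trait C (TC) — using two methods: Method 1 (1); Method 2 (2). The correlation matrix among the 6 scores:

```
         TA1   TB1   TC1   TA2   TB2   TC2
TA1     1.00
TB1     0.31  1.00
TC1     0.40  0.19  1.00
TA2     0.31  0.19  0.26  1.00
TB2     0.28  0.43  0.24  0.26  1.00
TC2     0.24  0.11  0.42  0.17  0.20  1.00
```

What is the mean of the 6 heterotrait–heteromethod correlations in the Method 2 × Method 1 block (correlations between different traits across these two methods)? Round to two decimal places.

0.22

HTHM values (method 2 × method 1): 0.19, 0.26, 0.28, 0.24, 0.24, 0.11; mean = 1.32/6 = 0.22.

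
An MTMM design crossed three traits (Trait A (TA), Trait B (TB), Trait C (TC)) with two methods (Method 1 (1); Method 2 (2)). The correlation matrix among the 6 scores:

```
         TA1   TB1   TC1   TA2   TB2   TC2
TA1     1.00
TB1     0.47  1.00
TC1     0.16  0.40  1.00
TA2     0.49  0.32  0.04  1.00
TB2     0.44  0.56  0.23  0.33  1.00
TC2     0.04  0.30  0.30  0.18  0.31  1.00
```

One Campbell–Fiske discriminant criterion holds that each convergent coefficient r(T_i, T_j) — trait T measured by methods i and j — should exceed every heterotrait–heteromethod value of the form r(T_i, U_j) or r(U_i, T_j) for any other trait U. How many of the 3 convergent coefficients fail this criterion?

Each convergent coefficient versus the relevant comparison correlations:
TA (methods 1·2): 0.49 vs {0.44, 0.32, 0.04, 0.04} → pass.
TB (methods 1·2): 0.56 vs {0.32, 0.44, 0.30, 0.23} → pass.
TC (methods 1·2): 0.30 vs {0.04, 0.04, 0.23, 0.30} → fail.
1 of 3 fail.

1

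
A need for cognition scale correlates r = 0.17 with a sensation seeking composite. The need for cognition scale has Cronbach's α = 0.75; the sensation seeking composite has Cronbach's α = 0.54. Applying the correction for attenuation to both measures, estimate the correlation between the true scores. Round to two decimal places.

r_true = r_obs / √(r_xx · r_yy) = 0.17 / √(0.75 × 0.54) = 0.17 / √0.4050 = 0.17 / 0.6364 ≈ 0.27.

0.27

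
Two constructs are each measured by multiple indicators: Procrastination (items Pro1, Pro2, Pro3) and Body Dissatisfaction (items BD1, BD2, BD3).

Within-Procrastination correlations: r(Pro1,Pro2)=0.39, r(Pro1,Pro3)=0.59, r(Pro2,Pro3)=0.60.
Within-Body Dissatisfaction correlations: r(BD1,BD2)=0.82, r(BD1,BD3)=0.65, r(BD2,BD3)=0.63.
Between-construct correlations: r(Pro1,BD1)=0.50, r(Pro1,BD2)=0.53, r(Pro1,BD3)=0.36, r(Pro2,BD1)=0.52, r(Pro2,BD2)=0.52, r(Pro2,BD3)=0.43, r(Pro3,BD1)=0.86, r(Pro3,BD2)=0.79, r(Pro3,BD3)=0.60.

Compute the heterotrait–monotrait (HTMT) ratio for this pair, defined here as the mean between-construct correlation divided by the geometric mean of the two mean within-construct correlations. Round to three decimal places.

Mean between = 5.11/9 = 0.5678.
Mean within-Pro = 1.58/3 = 0.5267; mean within-BD = 2.10/3 = 0.7000.
Geometric mean = √(0.5267 × 0.7000) = 0.6072.
HTMT = 0.5678 / 0.6072 = 0.935.

0.935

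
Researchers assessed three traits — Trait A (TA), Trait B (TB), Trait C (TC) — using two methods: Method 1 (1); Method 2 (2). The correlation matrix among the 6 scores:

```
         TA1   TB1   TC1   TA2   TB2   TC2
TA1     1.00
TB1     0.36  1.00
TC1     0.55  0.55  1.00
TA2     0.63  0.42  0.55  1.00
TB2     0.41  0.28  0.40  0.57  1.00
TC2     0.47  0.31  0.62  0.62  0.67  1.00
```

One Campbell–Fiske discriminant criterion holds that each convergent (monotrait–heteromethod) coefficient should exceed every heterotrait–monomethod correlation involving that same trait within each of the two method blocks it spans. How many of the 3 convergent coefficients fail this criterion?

2

Convergent coefficients and their comparison sets:
TA (methods 1·2): 0.63 vs {0.36, 0.57, 0.55, 0.62} → pass.
TB (methods 1·2): 0.28 vs {0.36, 0.57, 0.55, 0.67} → fail.
TC (methods 1·2): 0.62 vs {0.55, 0.62, 0.55, 0.67} → fail.
2 of 3 fail.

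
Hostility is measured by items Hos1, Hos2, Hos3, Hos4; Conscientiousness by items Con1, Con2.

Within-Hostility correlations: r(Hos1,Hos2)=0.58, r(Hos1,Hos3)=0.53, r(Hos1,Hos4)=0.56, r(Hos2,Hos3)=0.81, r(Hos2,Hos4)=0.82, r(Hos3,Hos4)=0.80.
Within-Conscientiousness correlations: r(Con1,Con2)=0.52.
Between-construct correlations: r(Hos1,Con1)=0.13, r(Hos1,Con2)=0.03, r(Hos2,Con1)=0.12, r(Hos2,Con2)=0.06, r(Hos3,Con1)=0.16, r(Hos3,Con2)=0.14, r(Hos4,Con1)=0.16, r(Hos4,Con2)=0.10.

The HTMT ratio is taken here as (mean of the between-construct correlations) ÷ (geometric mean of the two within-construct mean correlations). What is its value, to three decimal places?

0.189

Between-construct mean = 0.90/8 = 0.1125.
Mean within-Hos = 4.10/6 = 0.6833; mean within-Con = 0.52/1 = 0.5200.
Geometric mean = √(0.6833 × 0.5200) = 0.5961.
HTMT = 0.1125 / 0.5961 = 0.189.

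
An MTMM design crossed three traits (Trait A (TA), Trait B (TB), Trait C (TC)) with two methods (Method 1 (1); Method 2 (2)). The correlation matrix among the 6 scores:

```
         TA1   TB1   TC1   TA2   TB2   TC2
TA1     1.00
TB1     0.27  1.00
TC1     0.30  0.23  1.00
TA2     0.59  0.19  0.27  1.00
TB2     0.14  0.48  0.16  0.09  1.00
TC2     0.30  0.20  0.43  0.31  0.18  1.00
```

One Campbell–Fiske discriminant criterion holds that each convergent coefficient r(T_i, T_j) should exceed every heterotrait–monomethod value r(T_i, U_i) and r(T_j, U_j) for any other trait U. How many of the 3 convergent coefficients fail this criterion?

Convergent coefficients and their comparison sets:
TA (methods 1·2): 0.59 vs {0.27, 0.09, 0.30, 0.31} → pass.
TB (methods 1·2): 0.48 vs {0.27, 0.09, 0.23, 0.18} → pass.
TC (methods 1·2): 0.43 vs {0.30, 0.31, 0.23, 0.18} → pass.
0 of 3 fail.

0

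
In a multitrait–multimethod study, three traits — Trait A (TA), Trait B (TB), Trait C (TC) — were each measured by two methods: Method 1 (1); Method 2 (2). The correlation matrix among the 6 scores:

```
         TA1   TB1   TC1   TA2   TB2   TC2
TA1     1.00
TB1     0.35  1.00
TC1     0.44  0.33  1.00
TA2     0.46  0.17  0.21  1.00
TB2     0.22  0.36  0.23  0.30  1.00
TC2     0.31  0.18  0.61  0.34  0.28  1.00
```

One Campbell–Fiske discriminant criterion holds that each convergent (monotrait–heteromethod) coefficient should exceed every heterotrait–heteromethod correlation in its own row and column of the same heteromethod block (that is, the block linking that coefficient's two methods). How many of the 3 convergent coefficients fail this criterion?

0

Checking each validity diagonal entry against its comparison values:
TA (methods 1·2): 0.46 vs {0.22, 0.17, 0.31, 0.21} → pass.
TB (methods 1·2): 0.36 vs {0.17, 0.22, 0.18, 0.23} → pass.
TC (methods 1·2): 0.61 vs {0.21, 0.31, 0.23, 0.18} → pass.
0 of 3 fail.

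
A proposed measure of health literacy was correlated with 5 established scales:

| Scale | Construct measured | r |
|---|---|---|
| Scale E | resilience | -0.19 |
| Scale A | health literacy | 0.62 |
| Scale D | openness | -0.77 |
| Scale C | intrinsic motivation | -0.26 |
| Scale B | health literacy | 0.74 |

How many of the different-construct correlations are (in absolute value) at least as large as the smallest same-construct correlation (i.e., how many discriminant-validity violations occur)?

1

Convergent (same construct = health literacy): Scale A, Scale B.
Smallest convergent = 0.62. Discriminant |r|: 0.19, 0.77, 0.26; count ≥ 0.62 → 1.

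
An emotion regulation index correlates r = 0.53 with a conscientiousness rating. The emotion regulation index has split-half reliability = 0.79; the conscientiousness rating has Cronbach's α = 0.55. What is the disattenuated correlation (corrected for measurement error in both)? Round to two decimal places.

0.80

r_true = r_obs / √(r_xx · r_yy) = 0.53 / √(0.79 × 0.55) = 0.53 / √0.4345 = 0.53 / 0.6592 ≈ 0.80.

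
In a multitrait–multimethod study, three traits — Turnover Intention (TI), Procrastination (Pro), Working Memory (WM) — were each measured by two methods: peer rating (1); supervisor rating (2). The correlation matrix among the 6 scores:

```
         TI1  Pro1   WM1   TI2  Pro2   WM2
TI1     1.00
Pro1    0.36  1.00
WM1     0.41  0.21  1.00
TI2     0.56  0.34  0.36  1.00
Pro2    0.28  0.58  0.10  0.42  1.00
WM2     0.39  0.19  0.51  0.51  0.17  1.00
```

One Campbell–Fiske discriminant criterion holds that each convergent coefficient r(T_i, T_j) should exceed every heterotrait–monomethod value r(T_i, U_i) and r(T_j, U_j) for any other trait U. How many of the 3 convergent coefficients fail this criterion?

1

Checking each validity diagonal entry against its comparison values:
TI (methods 1·2): 0.56 vs {0.36, 0.42, 0.41, 0.51} → pass.
Pro (methods 1·2): 0.58 vs {0.36, 0.42, 0.21, 0.17} → pass.
WM (methods 1·2): 0.51 vs {0.41, 0.51, 0.21, 0.17} → fail.
1 of 3 fail.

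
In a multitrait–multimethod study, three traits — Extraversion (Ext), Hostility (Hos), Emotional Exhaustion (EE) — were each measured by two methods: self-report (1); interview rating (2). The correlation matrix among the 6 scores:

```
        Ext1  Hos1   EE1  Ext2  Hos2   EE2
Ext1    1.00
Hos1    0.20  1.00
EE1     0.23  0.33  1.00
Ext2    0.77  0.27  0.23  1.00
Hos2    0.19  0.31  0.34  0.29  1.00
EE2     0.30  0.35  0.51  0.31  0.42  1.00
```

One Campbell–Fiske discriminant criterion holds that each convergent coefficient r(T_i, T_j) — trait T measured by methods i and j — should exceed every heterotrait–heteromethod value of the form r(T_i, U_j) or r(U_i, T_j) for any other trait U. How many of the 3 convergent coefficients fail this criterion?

1

Each convergent coefficient versus the relevant comparison correlations:
Ext (methods 1·2): 0.77 vs {0.19, 0.27, 0.30, 0.23} → pass.
Hos (methods 1·2): 0.31 vs {0.27, 0.19, 0.35, 0.34} → fail.
EE (methods 1·2): 0.51 vs {0.23, 0.30, 0.34, 0.35} → pass.
1 of 3 fail.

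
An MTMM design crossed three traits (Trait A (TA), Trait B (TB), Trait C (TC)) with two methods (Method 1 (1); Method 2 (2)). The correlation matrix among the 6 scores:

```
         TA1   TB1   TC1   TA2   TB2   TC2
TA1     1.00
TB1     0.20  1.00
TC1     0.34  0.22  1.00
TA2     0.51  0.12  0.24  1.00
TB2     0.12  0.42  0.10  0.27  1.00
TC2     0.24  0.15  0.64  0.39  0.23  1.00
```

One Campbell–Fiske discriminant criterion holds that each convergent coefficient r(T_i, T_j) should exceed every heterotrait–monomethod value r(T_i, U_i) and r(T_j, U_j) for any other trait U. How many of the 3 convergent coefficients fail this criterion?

0

Convergent coefficients and their comparison sets:
TA (methods 1·2): 0.51 vs {0.20, 0.27, 0.34, 0.39} → pass.
TB (methods 1·2): 0.42 vs {0.20, 0.27, 0.22, 0.23} → pass.
TC (methods 1·2): 0.64 vs {0.34, 0.39, 0.22, 0.23} → pass.
0 of 3 fail.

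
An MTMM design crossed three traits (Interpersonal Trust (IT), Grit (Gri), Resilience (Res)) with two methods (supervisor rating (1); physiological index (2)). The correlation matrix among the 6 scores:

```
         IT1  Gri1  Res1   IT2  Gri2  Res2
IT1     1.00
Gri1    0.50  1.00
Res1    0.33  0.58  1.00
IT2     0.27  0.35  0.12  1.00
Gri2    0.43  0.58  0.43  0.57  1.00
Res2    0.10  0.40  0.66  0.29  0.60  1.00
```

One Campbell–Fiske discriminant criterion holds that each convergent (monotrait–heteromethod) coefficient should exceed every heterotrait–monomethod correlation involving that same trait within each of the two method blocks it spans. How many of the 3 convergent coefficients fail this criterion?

Each convergent coefficient versus the relevant comparison correlations:
IT (methods 1·2): 0.27 vs {0.50, 0.57, 0.33, 0.29} → fail.
Gri (methods 1·2): 0.58 vs {0.50, 0.57, 0.58, 0.60} → fail.
Res (methods 1·2): 0.66 vs {0.33, 0.29, 0.58, 0.60} → pass.
2 of 3 fail.

2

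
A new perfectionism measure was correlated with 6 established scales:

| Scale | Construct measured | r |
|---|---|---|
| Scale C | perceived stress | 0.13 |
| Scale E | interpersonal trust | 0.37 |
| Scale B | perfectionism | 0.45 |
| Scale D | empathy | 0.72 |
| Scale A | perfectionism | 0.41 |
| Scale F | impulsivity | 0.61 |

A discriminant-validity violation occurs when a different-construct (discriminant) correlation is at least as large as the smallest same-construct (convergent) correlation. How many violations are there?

2

Convergent (same construct = perfectionism): Scale B, Scale A.
Smallest convergent = 0.41. Discriminant values: 0.13, 0.37, 0.72, 0.61; count ≥ 0.41 → 2.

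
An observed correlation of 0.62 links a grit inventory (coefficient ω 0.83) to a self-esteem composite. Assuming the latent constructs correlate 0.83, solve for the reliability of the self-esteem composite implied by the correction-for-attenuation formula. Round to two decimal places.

0.67

r_true = r_obs / √(r_xx · r_yy) ⇒ 0.83 = 0.62 / √(0.83 · r_yy).
√(0.83 · r_yy) = 0.62 / 0.83 = 0.7470; 0.83 · r_yy = 0.5580; r_yy = 0.5580 / 0.83 ≈ 0.67.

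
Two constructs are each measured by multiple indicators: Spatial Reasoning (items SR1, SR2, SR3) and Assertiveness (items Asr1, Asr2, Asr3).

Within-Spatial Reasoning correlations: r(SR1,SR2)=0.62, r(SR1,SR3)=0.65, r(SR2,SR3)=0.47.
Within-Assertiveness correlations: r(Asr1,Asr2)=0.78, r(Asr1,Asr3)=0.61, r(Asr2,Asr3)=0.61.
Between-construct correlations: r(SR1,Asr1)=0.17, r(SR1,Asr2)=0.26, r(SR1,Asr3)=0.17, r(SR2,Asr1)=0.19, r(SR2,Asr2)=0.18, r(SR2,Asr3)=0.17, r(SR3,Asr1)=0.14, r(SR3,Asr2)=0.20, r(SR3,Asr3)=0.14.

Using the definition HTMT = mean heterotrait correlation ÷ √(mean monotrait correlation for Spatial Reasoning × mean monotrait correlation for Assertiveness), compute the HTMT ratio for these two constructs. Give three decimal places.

0.289

Mean heterotrait r = 1.62/9 = 0.1800.
Mean within-SR = 1.74/3 = 0.5800; mean within-Asr = 2.00/3 = 0.6667.
Geometric mean = √(0.5800 × 0.6667) = 0.6218.
HTMT = 0.1800 / 0.6218 = 0.289.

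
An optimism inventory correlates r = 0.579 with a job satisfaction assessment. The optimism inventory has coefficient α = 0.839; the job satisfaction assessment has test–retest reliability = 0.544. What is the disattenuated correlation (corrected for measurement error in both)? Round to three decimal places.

0.857

r_true = r_obs / √(r_xx · r_yy) = 0.579 / √(0.839 × 0.544) = 0.579 / √0.456416 = 0.579 / 0.6756 ≈ 0.857.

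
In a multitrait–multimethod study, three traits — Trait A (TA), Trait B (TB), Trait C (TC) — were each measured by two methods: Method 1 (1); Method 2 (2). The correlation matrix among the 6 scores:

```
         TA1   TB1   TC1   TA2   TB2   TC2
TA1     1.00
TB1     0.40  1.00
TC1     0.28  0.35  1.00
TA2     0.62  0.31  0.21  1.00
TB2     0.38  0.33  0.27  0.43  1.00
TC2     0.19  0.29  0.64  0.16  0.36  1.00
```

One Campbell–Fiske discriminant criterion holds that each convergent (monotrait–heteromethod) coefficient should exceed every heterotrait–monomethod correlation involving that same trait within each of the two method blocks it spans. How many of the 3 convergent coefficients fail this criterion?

1

Checking each validity diagonal entry against its comparison values:
TA (methods 1·2): 0.62 vs {0.40, 0.43, 0.28, 0.16} → pass.
TB (methods 1·2): 0.33 vs {0.40, 0.43, 0.35, 0.36} → fail.
TC (methods 1·2): 0.64 vs {0.28, 0.16, 0.35, 0.36} → pass.
1 of 3 fail.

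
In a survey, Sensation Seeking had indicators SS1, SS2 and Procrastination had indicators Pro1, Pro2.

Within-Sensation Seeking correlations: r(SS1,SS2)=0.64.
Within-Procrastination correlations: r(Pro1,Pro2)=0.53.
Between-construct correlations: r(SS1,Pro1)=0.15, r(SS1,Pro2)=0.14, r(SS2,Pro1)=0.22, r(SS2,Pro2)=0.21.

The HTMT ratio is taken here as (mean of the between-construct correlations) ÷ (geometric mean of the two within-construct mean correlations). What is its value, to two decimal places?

0.31

Between-construct mean = 0.72/4 = 0.1800.
Mean within-SS = 0.64/1 = 0.6400; mean within-Pro = 0.53/1 = 0.5300.
Geometric mean = √(0.6400 × 0.5300) = 0.5824.
HTMT = 0.1800 / 0.5824 = 0.31.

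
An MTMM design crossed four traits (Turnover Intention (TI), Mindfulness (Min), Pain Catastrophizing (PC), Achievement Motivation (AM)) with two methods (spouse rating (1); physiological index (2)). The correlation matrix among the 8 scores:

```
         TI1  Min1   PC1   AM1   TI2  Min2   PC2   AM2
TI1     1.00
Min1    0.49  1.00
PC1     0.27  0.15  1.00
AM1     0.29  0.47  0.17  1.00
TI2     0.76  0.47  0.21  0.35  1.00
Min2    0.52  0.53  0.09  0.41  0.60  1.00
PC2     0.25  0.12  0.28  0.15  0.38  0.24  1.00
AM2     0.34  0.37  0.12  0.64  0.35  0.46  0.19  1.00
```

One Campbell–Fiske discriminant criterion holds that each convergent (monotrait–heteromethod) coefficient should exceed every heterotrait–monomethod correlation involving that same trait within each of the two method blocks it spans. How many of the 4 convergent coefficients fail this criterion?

Checking each validity diagonal entry against its comparison values:
TI (methods 1·2): 0.76 vs {0.49, 0.60, 0.27, 0.38, 0.29, 0.35} → pass.
Min (methods 1·2): 0.53 vs {0.49, 0.60, 0.15, 0.24, 0.47, 0.46} → fail.
PC (methods 1·2): 0.28 vs {0.27, 0.38, 0.15, 0.24, 0.17, 0.19} → fail.
AM (methods 1·2): 0.64 vs {0.29, 0.35, 0.47, 0.46, 0.17, 0.19} → pass.
2 of 4 fail.

2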